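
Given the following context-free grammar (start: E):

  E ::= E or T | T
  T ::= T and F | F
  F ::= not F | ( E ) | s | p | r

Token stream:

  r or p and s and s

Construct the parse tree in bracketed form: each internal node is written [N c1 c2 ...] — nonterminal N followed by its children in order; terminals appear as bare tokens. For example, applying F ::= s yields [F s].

E
E or T
T or T
F or T
r or T
r or T and F
r or T and F and F
r or F and F and F
r or p and F and F
r or p and s and F
r or p and s and s

[E [E [T [F r]]] or [T [T [T [F p]] and [F s]] and [F s]]]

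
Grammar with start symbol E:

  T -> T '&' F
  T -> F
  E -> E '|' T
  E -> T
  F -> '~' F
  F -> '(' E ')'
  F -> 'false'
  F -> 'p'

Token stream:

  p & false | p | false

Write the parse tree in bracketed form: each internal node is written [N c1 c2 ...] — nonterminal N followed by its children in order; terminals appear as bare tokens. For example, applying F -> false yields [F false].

[E [E [E [T [T [F p]] & [F false]]] | [T [F p]]] | [T [F false]]]

E
E | T
E | T | T
T | T | T
T & F | T | T
F & F | T | T
p & F | T | T
p & false | T | T
p & false | F | T
p & false | p | T
p & false | p | F
p & false | p | false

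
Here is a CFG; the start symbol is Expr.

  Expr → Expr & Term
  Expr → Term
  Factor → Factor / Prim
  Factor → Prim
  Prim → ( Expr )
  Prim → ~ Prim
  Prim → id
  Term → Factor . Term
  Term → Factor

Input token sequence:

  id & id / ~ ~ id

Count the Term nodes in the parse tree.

2

[Expr [Expr [Term [Factor [Prim id]]]] & [Term [Factor [Factor [Prim id]] / [Prim ~ [Prim ~ [Prim id]]]]]]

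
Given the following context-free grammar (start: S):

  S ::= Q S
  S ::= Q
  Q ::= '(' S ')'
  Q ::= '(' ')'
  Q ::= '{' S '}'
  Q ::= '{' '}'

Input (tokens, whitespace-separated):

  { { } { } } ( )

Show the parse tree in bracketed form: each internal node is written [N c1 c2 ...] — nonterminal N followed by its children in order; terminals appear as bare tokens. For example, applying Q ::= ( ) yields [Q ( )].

S
Q S
{ S } S
{ Q S } S
{ { } S } S
{ { } Q } S
{ { } { } } S
{ { } { } } Q
{ { } { } } ( )

[S [Q { [S [Q { }] [S [Q { }]]] }] [S [Q ( )]]]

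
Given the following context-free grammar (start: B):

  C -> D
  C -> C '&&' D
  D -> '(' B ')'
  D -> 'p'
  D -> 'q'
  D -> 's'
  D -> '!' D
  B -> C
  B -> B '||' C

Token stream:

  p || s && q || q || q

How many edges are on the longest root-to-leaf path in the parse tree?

[B [B [B [B [C [D p]]] || [C [C [D s]] && [D q]]] || [C [D q]]] || [C [D q]]]

6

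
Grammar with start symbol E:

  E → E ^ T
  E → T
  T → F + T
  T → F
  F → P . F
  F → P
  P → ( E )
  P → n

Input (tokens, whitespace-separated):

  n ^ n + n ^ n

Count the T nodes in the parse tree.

4

[E [E [E [T [F [P n]]]] ^ [T [F [P n]] + [T [F [P n]]]]] ^ [T [F [P n]]]]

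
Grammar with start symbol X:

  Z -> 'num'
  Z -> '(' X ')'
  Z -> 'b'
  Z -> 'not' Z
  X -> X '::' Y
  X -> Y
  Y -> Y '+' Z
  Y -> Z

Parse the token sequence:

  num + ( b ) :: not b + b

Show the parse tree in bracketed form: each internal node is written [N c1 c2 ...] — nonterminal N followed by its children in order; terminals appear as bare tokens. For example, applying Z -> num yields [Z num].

X
X :: Y
Y :: Y
Y + Z :: Y
Z + Z :: Y
num + Z :: Y
num + ( X ) :: Y
num + ( Y ) :: Y
num + ( Z ) :: Y
num + ( b ) :: Y
num + ( b ) :: Y + Z
num + ( b ) :: Z + Z
num + ( b ) :: not Z + Z
num + ( b ) :: not b + Z
num + ( b ) :: not b + b

[X [X [Y [Y [Z num]] + [Z ( [X [Y [Z b]]] )]]] :: [Y [Y [Z not [Z b]]] + [Z b]]]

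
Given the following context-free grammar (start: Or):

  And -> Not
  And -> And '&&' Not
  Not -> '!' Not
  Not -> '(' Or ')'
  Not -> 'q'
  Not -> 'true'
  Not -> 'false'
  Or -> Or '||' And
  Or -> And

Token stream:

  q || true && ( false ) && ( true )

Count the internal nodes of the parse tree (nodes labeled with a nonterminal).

16

[Or [Or [And [Not q]]] || [And [And [And [Not true]] && [Not ( [Or [And [Not false]]] )]] && [Not ( [Or [And [Not true]]] )]]]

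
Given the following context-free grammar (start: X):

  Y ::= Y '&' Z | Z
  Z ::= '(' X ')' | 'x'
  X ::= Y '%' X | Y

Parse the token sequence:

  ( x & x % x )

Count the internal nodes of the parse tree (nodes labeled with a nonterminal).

[X [Y [Z ( [X [Y [Y [Z x]] & [Z x]] % [X [Y [Z x]]]] )]]]

11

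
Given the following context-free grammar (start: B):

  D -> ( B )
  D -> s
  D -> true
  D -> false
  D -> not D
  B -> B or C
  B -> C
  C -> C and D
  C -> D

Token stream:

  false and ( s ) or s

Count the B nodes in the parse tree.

3

[B [B [C [C [D false]] and [D ( [B [C [D s]]] )]]] or [C [D s]]]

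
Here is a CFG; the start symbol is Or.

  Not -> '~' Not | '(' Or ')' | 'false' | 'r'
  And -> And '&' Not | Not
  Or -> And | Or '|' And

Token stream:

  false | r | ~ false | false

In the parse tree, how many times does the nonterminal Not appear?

[Or [Or [Or [Or [And [Not false]]] | [And [Not r]]] | [And [Not ~ [Not false]]]] | [And [Not false]]]

5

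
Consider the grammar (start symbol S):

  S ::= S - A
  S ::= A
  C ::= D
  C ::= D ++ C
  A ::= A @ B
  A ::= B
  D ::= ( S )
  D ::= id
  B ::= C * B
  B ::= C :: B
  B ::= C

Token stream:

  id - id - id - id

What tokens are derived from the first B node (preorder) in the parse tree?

[S [S [S [S [A [B [C [D id]]]]] - [A [B [C [D id]]]]] - [A [B [C [D id]]]]] - [A [B [C [D id]]]]]

id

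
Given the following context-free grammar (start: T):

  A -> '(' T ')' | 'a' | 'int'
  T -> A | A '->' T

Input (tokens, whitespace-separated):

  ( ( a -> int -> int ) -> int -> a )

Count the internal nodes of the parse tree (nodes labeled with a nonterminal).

14

[T [A ( [T [A ( [T [A a] -> [T [A int] -> [T [A int]]]] )] -> [T [A int] -> [T [A a]]]] )]]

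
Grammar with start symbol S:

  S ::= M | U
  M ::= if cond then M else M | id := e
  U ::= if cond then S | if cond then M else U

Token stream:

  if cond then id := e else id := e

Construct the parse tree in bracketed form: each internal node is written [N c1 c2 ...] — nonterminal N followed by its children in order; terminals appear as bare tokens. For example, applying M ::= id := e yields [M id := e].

S
M
if cond then M else M
if cond then id := e else M
if cond then id := e else id := e

[S [M if cond then [M id := e] else [M id := e]]]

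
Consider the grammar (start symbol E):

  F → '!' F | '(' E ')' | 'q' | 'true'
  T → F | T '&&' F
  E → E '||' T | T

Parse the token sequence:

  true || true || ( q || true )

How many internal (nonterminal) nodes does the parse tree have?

[E [E [E [T [F true]]] || [T [F true]]] || [T [F ( [E [E [T [F q]]] || [T [F true]]] )]]]

15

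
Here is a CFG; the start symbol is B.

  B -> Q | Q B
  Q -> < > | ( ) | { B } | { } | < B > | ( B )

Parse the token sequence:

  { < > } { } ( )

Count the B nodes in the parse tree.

4

[B [Q { [B [Q < >]] }] [B [Q { }] [B [Q ( )]]]]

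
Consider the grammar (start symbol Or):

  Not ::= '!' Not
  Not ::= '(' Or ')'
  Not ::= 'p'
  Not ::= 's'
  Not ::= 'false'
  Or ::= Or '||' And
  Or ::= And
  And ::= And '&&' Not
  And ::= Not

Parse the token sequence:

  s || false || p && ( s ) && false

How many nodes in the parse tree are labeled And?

[Or [Or [Or [And [Not s]]] || [And [Not false]]] || [And [And [And [Not p]] && [Not ( [Or [And [Not s]]] )]] && [Not false]]]

6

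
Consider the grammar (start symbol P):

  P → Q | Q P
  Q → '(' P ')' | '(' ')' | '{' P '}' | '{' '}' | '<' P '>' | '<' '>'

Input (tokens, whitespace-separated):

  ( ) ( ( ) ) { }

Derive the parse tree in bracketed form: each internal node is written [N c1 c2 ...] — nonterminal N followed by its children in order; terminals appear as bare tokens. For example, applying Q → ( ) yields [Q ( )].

[P [Q ( )] [P [Q ( [P [Q ( )]] )] [P [Q { }]]]]

P
Q P
( ) P
( ) Q P
( ) ( P ) P
( ) ( Q ) P
( ) ( ( ) ) P
( ) ( ( ) ) Q
( ) ( ( ) ) { }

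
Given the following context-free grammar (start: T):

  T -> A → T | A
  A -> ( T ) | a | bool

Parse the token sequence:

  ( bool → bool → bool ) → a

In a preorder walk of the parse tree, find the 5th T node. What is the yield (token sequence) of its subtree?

a

[T [A ( [T [A bool] → [T [A bool] → [T [A bool]]]] )] → [T [A a]]]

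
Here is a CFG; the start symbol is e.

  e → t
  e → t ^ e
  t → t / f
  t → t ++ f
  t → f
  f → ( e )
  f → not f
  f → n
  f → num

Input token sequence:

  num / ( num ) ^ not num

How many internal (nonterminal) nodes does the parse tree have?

12

[e [t [t [f num]] / [f ( [e [t [f num]]] )]] ^ [e [t [f not [f num]]]]]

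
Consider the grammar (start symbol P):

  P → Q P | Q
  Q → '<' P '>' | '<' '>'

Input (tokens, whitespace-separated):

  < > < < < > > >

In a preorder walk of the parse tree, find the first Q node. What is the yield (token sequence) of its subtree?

[P [Q < >] [P [Q < [P [Q < [P [Q < >]] >]] >]]]

< >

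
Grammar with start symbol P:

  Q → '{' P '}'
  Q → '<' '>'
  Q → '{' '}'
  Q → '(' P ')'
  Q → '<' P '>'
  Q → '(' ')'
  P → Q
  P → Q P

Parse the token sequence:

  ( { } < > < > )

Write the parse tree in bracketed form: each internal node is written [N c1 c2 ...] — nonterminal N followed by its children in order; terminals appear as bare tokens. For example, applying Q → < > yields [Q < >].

P
Q
( P )
( Q P )
( { } P )
( { } Q P )
( { } < > P )
( { } < > Q )
( { } < > < > )

[P [Q ( [P [Q { }] [P [Q < >] [P [Q < >]]]] )]]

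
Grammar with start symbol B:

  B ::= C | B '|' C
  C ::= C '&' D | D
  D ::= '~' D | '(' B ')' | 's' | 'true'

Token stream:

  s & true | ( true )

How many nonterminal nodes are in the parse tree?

11

[B [B [C [C [D s]] & [D true]]] | [C [D ( [B [C [D true]]] )]]]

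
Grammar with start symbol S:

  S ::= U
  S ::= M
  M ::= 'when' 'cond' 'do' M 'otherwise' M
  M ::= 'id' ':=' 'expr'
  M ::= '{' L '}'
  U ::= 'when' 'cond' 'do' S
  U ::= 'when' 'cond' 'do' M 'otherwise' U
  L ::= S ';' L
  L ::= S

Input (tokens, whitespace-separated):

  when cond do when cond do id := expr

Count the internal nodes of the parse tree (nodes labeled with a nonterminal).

[S [U when cond do [S [U when cond do [S [M id := expr]]]]]]

6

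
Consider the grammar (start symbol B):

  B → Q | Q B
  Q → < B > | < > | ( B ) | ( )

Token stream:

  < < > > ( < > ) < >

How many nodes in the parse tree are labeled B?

5

[B [Q < [B [Q < >]] >] [B [Q ( [B [Q < >]] )] [B [Q < >]]]]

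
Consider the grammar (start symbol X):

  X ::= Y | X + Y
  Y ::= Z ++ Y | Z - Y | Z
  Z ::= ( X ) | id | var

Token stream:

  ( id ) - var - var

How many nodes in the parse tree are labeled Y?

[X [Y [Z ( [X [Y [Z id]]] )] - [Y [Z var] - [Y [Z var]]]]]

4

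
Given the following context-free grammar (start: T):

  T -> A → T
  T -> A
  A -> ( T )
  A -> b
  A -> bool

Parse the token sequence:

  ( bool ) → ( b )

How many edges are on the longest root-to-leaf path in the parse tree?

5

[T [A ( [T [A bool]] )] → [T [A ( [T [A b]] )]]]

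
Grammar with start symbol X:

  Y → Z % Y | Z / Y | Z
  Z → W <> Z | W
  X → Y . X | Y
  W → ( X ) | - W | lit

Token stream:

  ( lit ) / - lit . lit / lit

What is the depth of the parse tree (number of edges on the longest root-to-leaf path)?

8

[X [Y [Z [W ( [X [Y [Z [W lit]]]] )]] / [Y [Z [W - [W lit]]]]] . [X [Y [Z [W lit]] / [Y [Z [W lit]]]]]]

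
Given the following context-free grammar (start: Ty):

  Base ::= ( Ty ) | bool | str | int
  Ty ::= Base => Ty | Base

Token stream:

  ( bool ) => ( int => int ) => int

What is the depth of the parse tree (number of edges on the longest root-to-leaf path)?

6

[Ty [Base ( [Ty [Base bool]] )] => [Ty [Base ( [Ty [Base int] => [Ty [Base int]]] )] => [Ty [Base int]]]]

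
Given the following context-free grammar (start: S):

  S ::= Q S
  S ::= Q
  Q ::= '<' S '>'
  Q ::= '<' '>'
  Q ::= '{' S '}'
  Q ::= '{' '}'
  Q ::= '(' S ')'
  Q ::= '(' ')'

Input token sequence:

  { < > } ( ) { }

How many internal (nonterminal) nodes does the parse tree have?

8

[S [Q { [S [Q < >]] }] [S [Q ( )] [S [Q { }]]]]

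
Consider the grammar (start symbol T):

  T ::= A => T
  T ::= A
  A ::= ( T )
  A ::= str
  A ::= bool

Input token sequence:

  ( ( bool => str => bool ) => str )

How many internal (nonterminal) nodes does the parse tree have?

12

[T [A ( [T [A ( [T [A bool] => [T [A str] => [T [A bool]]]] )] => [T [A str]]] )]]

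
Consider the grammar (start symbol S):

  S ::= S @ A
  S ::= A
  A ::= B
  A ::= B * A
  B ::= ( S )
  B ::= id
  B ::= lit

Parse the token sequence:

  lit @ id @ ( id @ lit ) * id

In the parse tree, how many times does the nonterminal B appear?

6

[S [S [S [A [B lit]]] @ [A [B id]]] @ [A [B ( [S [S [A [B id]]] @ [A [B lit]]] )] * [A [B id]]]]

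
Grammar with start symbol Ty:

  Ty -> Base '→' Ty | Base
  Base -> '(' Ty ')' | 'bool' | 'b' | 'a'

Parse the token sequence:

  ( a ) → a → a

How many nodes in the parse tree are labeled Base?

[Ty [Base ( [Ty [Base a]] )] → [Ty [Base a] → [Ty [Base a]]]]

4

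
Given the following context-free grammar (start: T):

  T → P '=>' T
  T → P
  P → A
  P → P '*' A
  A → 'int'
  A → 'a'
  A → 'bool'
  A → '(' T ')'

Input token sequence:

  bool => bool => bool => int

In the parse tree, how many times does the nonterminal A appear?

[T [P [A bool]] => [T [P [A bool]] => [T [P [A bool]] => [T [P [A int]]]]]]

4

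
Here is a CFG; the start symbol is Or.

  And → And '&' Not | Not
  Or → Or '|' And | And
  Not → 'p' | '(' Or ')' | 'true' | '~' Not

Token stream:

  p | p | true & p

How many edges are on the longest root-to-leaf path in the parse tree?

5

[Or [Or [Or [And [Not p]]] | [And [Not p]]] | [And [And [Not true]] & [Not p]]]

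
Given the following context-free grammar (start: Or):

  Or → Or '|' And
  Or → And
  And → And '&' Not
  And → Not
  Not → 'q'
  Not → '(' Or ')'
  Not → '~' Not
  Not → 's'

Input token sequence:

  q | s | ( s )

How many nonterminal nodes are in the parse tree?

[Or [Or [Or [And [Not q]]] | [And [Not s]]] | [And [Not ( [Or [And [Not s]]] )]]]

12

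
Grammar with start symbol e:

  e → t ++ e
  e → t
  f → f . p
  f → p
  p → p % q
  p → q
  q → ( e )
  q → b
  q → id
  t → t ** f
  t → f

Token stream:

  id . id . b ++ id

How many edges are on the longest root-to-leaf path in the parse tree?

7

[e [t [f [f [f [p [q id]]] . [p [q id]]] . [p [q b]]]] ++ [e [t [f [p [q id]]]]]]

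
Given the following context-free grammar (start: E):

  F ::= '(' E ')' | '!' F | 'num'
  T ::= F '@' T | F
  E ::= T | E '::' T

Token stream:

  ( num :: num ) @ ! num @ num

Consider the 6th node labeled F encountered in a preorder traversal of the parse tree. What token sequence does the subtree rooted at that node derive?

num

[E [T [F ( [E [E [T [F num]]] :: [T [F num]]] )] @ [T [F ! [F num]] @ [T [F num]]]]]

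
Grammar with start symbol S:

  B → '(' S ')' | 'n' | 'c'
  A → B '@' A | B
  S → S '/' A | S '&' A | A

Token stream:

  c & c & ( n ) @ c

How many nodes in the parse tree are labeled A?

[S [S [S [A [B c]]] & [A [B c]]] & [A [B ( [S [A [B n]]] )] @ [A [B c]]]]

5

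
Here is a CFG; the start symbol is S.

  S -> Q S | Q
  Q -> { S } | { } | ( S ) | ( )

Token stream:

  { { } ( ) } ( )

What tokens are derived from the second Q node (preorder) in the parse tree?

{ }

[S [Q { [S [Q { }] [S [Q ( )]]] }] [S [Q ( )]]]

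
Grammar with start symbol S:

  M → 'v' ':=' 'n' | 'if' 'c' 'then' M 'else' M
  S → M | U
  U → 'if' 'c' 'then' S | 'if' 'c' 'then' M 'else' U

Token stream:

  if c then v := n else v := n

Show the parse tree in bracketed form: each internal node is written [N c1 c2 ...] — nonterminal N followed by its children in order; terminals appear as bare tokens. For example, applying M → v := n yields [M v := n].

[S [M if c then [M v := n] else [M v := n]]]

S
M
if c then M else M
if c then v := n else M
if c then v := n else v := n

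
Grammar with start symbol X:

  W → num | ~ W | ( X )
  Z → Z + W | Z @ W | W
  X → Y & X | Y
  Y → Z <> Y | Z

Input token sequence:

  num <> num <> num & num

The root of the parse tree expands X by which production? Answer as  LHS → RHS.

X → Y & X

[X [Y [Z [W num]] <> [Y [Z [W num]] <> [Y [Z [W num]]]]] & [X [Y [Z [W num]]]]]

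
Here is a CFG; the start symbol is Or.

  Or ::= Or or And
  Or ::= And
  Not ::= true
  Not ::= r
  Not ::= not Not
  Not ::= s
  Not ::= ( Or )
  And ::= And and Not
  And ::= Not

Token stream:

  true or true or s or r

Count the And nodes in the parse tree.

4

[Or [Or [Or [Or [And [Not true]]] or [And [Not true]]] or [And [Not s]]] or [And [Not r]]]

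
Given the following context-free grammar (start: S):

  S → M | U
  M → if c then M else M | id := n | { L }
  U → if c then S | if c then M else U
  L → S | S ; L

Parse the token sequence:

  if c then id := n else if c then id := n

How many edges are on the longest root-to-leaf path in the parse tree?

5

[S [U if c then [M id := n] else [U if c then [S [M id := n]]]]]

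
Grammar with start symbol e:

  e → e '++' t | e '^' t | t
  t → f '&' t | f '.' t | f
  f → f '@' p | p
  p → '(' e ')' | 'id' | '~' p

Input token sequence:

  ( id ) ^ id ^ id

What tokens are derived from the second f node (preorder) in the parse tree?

[e [e [e [t [f [p ( [e [t [f [p id]]]] )]]]] ^ [t [f [p id]]]] ^ [t [f [p id]]]]

id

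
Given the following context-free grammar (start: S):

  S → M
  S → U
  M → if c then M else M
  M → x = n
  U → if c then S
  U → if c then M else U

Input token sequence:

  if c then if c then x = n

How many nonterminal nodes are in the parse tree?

[S [U if c then [S [U if c then [S [M x = n]]]]]]

6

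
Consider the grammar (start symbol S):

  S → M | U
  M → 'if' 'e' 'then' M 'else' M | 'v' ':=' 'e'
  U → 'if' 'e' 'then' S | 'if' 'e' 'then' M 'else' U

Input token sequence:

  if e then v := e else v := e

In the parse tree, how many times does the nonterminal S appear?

[S [M if e then [M v := e] else [M v := e]]]

1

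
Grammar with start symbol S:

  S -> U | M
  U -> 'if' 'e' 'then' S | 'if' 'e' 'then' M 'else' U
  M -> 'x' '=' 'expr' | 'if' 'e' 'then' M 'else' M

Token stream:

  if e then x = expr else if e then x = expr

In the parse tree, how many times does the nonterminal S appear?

[S [U if e then [M x = expr] else [U if e then [S [M x = expr]]]]]

2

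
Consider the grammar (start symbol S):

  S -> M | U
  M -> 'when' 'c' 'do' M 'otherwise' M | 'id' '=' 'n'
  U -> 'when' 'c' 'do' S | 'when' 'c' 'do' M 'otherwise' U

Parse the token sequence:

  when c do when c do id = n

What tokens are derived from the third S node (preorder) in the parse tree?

[S [U when c do [S [U when c do [S [M id = n]]]]]]

id = n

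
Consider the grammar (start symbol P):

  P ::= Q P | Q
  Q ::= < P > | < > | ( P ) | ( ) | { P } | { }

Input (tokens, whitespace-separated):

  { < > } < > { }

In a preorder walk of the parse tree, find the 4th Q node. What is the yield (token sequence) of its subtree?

{ }

[P [Q { [P [Q < >]] }] [P [Q < >] [P [Q { }]]]]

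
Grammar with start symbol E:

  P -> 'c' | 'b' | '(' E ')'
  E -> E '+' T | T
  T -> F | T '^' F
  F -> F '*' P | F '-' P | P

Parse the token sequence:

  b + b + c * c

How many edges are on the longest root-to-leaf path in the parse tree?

6

[E [E [E [T [F [P b]]]] + [T [F [P b]]]] + [T [F [F [P c]] * [P c]]]]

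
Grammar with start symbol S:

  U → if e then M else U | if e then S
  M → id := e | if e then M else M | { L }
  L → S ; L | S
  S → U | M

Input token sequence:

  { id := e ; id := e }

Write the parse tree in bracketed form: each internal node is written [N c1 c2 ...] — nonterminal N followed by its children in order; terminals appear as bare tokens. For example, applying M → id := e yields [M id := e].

[S [M { [L [S [M id := e]] ; [L [S [M id := e]]]] }]]

S
M
{ L }
{ S ; L }
{ M ; L }
{ id := e ; L }
{ id := e ; S }
{ id := e ; M }
{ id := e ; id := e }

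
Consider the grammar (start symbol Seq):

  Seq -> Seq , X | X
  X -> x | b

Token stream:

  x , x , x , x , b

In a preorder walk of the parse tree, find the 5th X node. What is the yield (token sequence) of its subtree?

[Seq [Seq [Seq [Seq [Seq [X x]] , [X x]] , [X x]] , [X x]] , [X b]]

b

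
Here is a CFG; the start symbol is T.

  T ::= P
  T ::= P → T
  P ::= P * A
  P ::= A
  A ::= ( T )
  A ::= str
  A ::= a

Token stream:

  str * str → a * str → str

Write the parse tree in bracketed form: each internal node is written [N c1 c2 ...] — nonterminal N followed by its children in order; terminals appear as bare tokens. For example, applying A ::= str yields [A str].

[T [P [P [A str]] * [A str]] → [T [P [P [A a]] * [A str]] → [T [P [A str]]]]]

T
P → T
P * A → T
A * A → T
str * A → T
str * str → T
str * str → P → T
str * str → P * A → T
str * str → A * A → T
str * str → a * A → T
str * str → a * str → T
str * str → a * str → P
str * str → a * str → A
str * str → a * str → str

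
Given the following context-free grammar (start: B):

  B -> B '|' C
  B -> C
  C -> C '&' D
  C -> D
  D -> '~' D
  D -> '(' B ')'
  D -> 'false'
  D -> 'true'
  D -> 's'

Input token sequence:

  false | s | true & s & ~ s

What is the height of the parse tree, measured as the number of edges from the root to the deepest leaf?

5

[B [B [B [C [D false]]] | [C [D s]]] | [C [C [C [D true]] & [D s]] & [D ~ [D s]]]]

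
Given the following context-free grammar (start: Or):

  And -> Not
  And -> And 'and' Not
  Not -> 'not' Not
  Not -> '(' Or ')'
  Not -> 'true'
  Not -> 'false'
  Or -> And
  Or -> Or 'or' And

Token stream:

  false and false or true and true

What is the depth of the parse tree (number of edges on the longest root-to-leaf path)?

[Or [Or [And [And [Not false]] and [Not false]]] or [And [And [Not true]] and [Not true]]]

5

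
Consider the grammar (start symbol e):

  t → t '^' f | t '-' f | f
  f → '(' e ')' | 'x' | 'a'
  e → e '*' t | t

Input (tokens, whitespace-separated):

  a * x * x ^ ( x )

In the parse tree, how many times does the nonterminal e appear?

[e [e [e [t [f a]]] * [t [f x]]] * [t [t [f x]] ^ [f ( [e [t [f x]]] )]]]

4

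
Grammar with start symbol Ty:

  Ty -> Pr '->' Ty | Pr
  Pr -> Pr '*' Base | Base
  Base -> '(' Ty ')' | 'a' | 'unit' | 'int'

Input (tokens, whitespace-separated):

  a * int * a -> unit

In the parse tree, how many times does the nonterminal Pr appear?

[Ty [Pr [Pr [Pr [Base a]] * [Base int]] * [Base a]] -> [Ty [Pr [Base unit]]]]

4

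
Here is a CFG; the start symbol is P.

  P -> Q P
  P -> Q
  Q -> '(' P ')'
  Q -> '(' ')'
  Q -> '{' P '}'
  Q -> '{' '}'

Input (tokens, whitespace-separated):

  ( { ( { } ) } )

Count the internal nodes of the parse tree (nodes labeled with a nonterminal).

[P [Q ( [P [Q { [P [Q ( [P [Q { }]] )]] }]] )]]

8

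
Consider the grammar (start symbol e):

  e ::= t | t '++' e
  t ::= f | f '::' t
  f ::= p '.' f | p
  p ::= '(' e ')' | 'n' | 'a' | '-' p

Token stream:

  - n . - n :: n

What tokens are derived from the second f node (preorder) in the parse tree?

[e [t [f [p - [p n]] . [f [p - [p n]]]] :: [t [f [p n]]]]]

- n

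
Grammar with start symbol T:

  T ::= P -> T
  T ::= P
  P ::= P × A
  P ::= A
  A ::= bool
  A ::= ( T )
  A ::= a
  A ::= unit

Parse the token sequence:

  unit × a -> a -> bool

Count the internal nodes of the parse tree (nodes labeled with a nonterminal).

11

[T [P [P [A unit]] × [A a]] -> [T [P [A a]] -> [T [P [A bool]]]]]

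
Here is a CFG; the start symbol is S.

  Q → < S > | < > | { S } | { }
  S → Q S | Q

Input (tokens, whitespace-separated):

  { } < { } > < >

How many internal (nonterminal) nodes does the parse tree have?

[S [Q { }] [S [Q < [S [Q { }]] >] [S [Q < >]]]]

8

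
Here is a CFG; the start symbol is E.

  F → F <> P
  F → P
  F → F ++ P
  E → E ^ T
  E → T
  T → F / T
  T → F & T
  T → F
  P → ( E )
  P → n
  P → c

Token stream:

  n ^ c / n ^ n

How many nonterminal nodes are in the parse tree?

[E [E [E [T [F [P n]]]] ^ [T [F [P c]] / [T [F [P n]]]]] ^ [T [F [P n]]]]

15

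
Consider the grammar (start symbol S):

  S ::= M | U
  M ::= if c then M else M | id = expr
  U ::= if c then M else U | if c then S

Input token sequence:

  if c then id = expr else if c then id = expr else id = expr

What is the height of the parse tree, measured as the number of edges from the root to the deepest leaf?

4

[S [M if c then [M id = expr] else [M if c then [M id = expr] else [M id = expr]]]]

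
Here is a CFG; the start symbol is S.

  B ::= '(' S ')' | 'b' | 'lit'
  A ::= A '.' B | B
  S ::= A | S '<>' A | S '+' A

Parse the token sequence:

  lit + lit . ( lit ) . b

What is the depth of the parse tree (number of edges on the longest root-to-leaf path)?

7

[S [S [A [B lit]]] + [A [A [A [B lit]] . [B ( [S [A [B lit]]] )]] . [B b]]]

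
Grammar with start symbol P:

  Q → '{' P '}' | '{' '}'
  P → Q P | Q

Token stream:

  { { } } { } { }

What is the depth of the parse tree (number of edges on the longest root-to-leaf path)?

[P [Q { [P [Q { }]] }] [P [Q { }] [P [Q { }]]]]

4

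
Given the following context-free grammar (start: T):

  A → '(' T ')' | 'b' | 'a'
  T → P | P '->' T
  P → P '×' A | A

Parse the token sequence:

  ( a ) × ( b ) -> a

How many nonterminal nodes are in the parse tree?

[T [P [P [A ( [T [P [A a]]] )]] × [A ( [T [P [A b]]] )]] -> [T [P [A a]]]]

14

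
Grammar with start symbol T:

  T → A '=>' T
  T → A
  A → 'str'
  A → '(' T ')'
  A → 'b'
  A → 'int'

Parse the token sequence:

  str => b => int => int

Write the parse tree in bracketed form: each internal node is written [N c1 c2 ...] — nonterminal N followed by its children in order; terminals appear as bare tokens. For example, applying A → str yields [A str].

[T [A str] => [T [A b] => [T [A int] => [T [A int]]]]]

T
A => T
str => T
str => A => T
str => b => T
str => b => A => T
str => b => int => T
str => b => int => A
str => b => int => int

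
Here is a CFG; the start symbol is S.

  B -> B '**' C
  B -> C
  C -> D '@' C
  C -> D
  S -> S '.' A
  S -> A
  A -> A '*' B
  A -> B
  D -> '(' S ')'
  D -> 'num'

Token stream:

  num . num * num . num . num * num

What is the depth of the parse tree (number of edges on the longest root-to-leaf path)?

[S [S [S [S [A [B [C [D num]]]]] . [A [A [B [C [D num]]]] * [B [C [D num]]]]] . [A [B [C [D num]]]]] . [A [A [B [C [D num]]]] * [B [C [D num]]]]]

8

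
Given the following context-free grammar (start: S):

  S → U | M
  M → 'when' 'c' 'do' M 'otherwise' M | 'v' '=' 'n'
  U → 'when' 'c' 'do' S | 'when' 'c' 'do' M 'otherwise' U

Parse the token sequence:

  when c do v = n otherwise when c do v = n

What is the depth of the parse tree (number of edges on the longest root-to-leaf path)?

5

[S [U when c do [M v = n] otherwise [U when c do [S [M v = n]]]]]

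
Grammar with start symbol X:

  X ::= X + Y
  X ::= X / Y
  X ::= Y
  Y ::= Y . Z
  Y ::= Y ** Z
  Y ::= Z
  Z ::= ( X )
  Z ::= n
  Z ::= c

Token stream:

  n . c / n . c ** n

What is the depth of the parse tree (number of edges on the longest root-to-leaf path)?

5

[X [X [Y [Y [Z n]] . [Z c]]] / [Y [Y [Y [Z n]] . [Z c]] ** [Z n]]]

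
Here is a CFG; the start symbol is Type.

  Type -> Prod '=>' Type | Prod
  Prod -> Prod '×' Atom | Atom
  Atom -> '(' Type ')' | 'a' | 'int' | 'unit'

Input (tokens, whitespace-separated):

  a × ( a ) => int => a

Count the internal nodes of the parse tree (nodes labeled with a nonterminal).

14

[Type [Prod [Prod [Atom a]] × [Atom ( [Type [Prod [Atom a]]] )]] => [Type [Prod [Atom int]] => [Type [Prod [Atom a]]]]]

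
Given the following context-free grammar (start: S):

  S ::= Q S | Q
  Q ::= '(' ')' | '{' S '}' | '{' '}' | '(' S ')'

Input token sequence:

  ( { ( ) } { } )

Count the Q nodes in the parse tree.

[S [Q ( [S [Q { [S [Q ( )]] }] [S [Q { }]]] )]]

4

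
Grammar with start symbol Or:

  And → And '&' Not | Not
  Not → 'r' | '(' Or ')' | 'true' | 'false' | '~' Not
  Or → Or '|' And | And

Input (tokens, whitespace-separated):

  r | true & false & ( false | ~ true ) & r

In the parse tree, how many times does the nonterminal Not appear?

[Or [Or [And [Not r]]] | [And [And [And [And [Not true]] & [Not false]] & [Not ( [Or [Or [And [Not false]]] | [And [Not ~ [Not true]]]] )]] & [Not r]]]

8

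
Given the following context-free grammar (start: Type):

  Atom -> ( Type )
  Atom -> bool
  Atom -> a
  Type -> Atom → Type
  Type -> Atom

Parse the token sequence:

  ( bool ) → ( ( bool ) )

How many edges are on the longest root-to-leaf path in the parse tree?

[Type [Atom ( [Type [Atom bool]] )] → [Type [Atom ( [Type [Atom ( [Type [Atom bool]] )]] )]]]

7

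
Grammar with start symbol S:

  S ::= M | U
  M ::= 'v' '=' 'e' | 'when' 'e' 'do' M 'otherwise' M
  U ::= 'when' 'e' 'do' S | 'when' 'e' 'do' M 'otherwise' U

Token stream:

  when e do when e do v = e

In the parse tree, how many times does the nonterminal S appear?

3

[S [U when e do [S [U when e do [S [M v = e]]]]]]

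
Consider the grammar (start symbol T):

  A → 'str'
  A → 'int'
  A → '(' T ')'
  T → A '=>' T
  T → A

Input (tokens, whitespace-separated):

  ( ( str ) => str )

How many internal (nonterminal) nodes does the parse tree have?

8

[T [A ( [T [A ( [T [A str]] )] => [T [A str]]] )]]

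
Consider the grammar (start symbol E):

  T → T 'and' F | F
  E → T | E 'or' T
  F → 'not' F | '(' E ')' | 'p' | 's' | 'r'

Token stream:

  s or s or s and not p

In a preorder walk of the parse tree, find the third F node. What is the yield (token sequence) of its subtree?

s

[E [E [E [T [F s]]] or [T [F s]]] or [T [T [F s]] and [F not [F p]]]]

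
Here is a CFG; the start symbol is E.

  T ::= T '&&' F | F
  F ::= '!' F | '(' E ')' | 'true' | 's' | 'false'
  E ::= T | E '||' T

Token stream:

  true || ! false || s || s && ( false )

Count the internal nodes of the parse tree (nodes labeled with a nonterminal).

18

[E [E [E [E [T [F true]]] || [T [F ! [F false]]]] || [T [F s]]] || [T [T [F s]] && [F ( [E [T [F false]]] )]]]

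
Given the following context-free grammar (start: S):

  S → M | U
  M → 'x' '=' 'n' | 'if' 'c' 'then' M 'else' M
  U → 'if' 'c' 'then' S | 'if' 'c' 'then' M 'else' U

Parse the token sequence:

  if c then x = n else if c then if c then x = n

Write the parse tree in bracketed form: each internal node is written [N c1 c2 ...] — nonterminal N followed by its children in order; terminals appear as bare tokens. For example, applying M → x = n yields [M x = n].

S
U
if c then M else U
if c then x = n else U
if c then x = n else if c then S
if c then x = n else if c then U
if c then x = n else if c then if c then S
if c then x = n else if c then if c then M
if c then x = n else if c then if c then x = n

[S [U if c then [M x = n] else [U if c then [S [U if c then [S [M x = n]]]]]]]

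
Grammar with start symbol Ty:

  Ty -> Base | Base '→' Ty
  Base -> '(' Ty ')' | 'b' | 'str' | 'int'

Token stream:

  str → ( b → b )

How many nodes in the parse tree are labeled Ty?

[Ty [Base str] → [Ty [Base ( [Ty [Base b] → [Ty [Base b]]] )]]]

4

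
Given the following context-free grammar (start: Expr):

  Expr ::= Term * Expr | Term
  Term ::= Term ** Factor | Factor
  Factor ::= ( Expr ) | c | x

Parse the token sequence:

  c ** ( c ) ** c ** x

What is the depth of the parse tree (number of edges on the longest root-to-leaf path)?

8

[Expr [Term [Term [Term [Term [Factor c]] ** [Factor ( [Expr [Term [Factor c]]] )]] ** [Factor c]] ** [Factor x]]]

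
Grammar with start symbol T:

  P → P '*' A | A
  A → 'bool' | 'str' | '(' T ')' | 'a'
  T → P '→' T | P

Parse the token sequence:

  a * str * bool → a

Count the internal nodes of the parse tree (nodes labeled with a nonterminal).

[T [P [P [P [A a]] * [A str]] * [A bool]] → [T [P [A a]]]]

10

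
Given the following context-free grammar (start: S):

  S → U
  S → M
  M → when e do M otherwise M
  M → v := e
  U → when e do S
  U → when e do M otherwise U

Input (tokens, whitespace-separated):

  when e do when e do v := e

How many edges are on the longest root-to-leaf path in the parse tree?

6

[S [U when e do [S [U when e do [S [M v := e]]]]]]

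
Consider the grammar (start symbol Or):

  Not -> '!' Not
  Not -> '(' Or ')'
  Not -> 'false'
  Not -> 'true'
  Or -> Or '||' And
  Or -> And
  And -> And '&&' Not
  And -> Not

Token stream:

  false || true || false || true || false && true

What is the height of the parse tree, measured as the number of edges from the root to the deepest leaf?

7

[Or [Or [Or [Or [Or [And [Not false]]] || [And [Not true]]] || [And [Not false]]] || [And [Not true]]] || [And [And [Not false]] && [Not true]]]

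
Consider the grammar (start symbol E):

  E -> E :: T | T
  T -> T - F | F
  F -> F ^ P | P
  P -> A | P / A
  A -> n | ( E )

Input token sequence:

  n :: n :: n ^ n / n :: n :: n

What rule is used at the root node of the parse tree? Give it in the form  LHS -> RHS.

[E [E [E [E [E [T [F [P [A n]]]]] :: [T [F [P [A n]]]]] :: [T [F [F [P [A n]]] ^ [P [P [A n]] / [A n]]]]] :: [T [F [P [A n]]]]] :: [T [F [P [A n]]]]]

E -> E :: T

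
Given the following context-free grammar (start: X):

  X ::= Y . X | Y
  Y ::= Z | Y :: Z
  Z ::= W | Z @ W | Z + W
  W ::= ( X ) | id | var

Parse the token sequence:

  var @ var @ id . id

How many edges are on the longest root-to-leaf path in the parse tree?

[X [Y [Z [Z [Z [W var]] @ [W var]] @ [W id]]] . [X [Y [Z [W id]]]]]

6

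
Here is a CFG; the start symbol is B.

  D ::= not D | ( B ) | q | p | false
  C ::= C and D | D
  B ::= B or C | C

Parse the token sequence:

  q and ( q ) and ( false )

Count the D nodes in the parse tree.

[B [C [C [C [D q]] and [D ( [B [C [D q]]] )]] and [D ( [B [C [D false]]] )]]]

5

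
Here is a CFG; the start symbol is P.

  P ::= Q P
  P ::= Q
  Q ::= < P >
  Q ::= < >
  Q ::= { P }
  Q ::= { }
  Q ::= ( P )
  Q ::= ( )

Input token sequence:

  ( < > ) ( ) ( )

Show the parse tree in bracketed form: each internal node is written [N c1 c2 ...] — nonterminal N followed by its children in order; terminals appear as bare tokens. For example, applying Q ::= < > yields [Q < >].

[P [Q ( [P [Q < >]] )] [P [Q ( )] [P [Q ( )]]]]

P
Q P
( P ) P
( Q ) P
( < > ) P
( < > ) Q P
( < > ) ( ) P
( < > ) ( ) Q
( < > ) ( ) ( )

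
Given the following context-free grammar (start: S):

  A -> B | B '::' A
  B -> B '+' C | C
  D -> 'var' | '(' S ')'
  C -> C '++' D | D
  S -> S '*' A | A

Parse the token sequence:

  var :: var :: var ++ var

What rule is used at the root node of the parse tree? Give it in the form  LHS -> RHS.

S -> A

[S [A [B [C [D var]]] :: [A [B [C [D var]]] :: [A [B [C [C [D var]] ++ [D var]]]]]]]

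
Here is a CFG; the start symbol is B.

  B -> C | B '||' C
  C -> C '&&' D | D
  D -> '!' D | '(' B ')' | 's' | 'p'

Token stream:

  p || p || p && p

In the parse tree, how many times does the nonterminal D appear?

[B [B [B [C [D p]]] || [C [D p]]] || [C [C [D p]] && [D p]]]

4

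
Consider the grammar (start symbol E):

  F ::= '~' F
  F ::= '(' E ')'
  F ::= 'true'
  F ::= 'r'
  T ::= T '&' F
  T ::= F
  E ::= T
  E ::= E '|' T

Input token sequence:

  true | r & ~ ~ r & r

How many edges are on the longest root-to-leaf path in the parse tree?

[E [E [T [F true]]] | [T [T [T [F r]] & [F ~ [F ~ [F r]]]] & [F r]]]

6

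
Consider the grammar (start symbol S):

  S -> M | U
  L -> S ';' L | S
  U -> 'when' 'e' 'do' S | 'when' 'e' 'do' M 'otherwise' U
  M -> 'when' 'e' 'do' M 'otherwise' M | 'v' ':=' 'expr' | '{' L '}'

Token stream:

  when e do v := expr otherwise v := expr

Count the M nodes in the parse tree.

[S [M when e do [M v := expr] otherwise [M v := expr]]]

3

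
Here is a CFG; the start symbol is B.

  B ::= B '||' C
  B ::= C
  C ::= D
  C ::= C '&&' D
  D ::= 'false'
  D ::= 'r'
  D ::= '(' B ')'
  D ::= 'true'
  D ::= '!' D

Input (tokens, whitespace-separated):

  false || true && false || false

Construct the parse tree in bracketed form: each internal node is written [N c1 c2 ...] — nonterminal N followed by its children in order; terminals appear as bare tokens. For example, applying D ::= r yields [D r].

B
B || C
B || C || C
C || C || C
D || C || C
false || C || C
false || C && D || C
false || D && D || C
false || true && D || C
false || true && false || C
false || true && false || D
false || true && false || false

[B [B [B [C [D false]]] || [C [C [D true]] && [D false]]] || [C [D false]]]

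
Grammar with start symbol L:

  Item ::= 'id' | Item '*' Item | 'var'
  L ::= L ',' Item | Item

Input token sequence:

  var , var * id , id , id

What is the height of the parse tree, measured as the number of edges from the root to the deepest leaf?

5

[L [L [L [L [Item var]] , [Item [Item var] * [Item id]]] , [Item id]] , [Item id]]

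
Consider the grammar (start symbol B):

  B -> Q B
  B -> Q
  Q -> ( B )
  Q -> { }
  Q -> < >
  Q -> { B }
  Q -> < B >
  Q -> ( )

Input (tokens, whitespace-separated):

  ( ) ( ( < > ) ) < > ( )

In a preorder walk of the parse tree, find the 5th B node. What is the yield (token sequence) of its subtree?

< > ( )

[B [Q ( )] [B [Q ( [B [Q ( [B [Q < >]] )]] )] [B [Q < >] [B [Q ( )]]]]]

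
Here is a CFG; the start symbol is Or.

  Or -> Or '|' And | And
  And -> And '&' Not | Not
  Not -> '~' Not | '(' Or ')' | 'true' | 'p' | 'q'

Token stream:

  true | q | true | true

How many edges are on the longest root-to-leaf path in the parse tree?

[Or [Or [Or [Or [And [Not true]]] | [And [Not q]]] | [And [Not true]]] | [And [Not true]]]

6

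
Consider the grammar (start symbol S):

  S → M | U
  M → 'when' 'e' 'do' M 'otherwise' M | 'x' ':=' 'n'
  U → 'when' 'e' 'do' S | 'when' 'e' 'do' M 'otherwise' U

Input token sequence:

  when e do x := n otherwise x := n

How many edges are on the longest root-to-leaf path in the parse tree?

3

[S [M when e do [M x := n] otherwise [M x := n]]]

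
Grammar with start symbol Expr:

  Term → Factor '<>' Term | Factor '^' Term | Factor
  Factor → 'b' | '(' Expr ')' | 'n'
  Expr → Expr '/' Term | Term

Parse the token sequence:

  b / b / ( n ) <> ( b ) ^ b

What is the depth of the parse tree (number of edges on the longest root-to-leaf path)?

[Expr [Expr [Expr [Term [Factor b]]] / [Term [Factor b]]] / [Term [Factor ( [Expr [Term [Factor n]]] )] <> [Term [Factor ( [Expr [Term [Factor b]]] )] ^ [Term [Factor b]]]]]

7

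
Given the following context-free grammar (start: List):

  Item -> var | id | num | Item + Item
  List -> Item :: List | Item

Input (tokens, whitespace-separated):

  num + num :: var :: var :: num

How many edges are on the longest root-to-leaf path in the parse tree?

[List [Item [Item num] + [Item num]] :: [List [Item var] :: [List [Item var] :: [List [Item num]]]]]

5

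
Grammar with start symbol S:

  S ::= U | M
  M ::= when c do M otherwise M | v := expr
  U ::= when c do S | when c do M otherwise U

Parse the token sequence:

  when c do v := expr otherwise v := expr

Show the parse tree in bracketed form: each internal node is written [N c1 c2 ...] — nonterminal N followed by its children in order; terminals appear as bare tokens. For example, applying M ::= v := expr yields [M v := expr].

S
M
when c do M otherwise M
when c do v := expr otherwise M
when c do v := expr otherwise v := expr

[S [M when c do [M v := expr] otherwise [M v := expr]]]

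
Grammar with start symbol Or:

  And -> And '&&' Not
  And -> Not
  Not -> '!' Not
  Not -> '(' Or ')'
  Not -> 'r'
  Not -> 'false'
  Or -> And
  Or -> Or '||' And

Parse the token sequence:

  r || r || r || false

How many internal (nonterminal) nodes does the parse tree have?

12

[Or [Or [Or [Or [And [Not r]]] || [And [Not r]]] || [And [Not r]]] || [And [Not false]]]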